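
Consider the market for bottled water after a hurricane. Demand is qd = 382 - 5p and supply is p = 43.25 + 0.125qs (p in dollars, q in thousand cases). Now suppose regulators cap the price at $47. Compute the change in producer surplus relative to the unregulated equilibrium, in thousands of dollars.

-594

Rearranging supply gives qs = 8p - 346. Without the control the market clears where 382 - 5p = 8p - 346, i.e. p* = 56 and q* = 102.
The ceiling of 47 is below the equilibrium price 56, so it binds.
At p = 47: qd = 382 - 5·47 = 147 and qs = 8·47 - 346 = 30.
Producer surplus without the control is ½ · (56 - 43.25) · 102 = 650.25.
With the ceiling, producers sell 30 units at 47, so PS = ½ · (47 - 43.25) · 30 = 56.25.
Change in producer surplus = 56.25 - 650.25 = -594.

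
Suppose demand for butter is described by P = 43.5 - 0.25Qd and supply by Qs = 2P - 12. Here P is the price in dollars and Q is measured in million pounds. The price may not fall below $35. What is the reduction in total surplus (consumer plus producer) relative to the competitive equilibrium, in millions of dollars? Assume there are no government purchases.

96

Rearranging demand gives Qd = 174 - 4P. Equilibrium: 174 - 4P = 2P - 12, so 186 = 6P and P* = 31, Q* = 50.
Since 35 > 31, the floor is binding.
At P = 35: Qd = 174 - 4·35 = 34 and Qs = 2·35 - 12 = 58.
Quantity traded falls to 34. At Q = 34 the demand price is (174 - 34)/4 = 35 and the supply price is (12 + 34)/2 = 23.
Deadweight loss = ½ · (35 - 23) · (50 - 34) = ½ · 12 · 16 = 96.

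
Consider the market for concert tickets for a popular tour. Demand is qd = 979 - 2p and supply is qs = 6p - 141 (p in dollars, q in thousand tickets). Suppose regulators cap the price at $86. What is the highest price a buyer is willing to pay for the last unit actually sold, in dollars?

Setting quantity demanded equal to quantity supplied, 979 - 2p = 6p - 141, gives p* = 140 and q* = 699.
Because the ceiling (86) lies below the market-clearing price, it is binding.
At p = 86: qd = 979 - 2·86 = 807 and qs = 6·86 - 141 = 375.
Only 375 units reach the market. On the demand curve, the marginal buyer's willingness to pay at q = 375 is (979 - 375)/2 = 302.

302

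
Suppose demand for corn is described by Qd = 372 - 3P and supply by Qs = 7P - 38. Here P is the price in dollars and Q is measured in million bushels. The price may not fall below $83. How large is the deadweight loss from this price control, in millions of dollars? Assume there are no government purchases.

3780

In a free market, 372 - 3P = 7P - 38 gives the equilibrium P* = 41, Q* = 249.
The floor of 83 is above the equilibrium price 41, so it binds.
At P = 83: Qd = 372 - 3·83 = 123 and Qs = 7·83 - 38 = 543.
Quantity traded falls to 123. At Q = 123 the demand price is (372 - 123)/3 = 83 and the supply price is (38 + 123)/7 = 23.
Deadweight loss = ½ · (83 - 23) · (249 - 123) = ½ · 60 · 126 = 3780.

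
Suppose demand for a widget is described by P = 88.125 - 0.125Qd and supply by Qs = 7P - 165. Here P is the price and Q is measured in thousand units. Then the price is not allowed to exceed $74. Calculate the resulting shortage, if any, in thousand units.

Rearranging demand gives Qd = 705 - 8P. In a free market, 705 - 8P = 7P - 165 gives the equilibrium P* = 58, Q* = 241.
The ceiling of 74 is above the equilibrium price 58, so it is not binding; the market clears at P* = 58, Q* = 241.
Since the control does not bind, there is no shortage.

0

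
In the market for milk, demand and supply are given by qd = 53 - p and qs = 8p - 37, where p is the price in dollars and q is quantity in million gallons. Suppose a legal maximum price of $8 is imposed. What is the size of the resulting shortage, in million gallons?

Equilibrium: 53 - p = 8p - 37, so 90 = 9p and p* = 10, q* = 43.
Because the ceiling (8) lies below the market-clearing price, it is binding.
At p = 8: qd = 53 - 8 = 45 and qs = 8·8 - 37 = 27.
Shortage = qd - qs = 45 - 27 = 18.

18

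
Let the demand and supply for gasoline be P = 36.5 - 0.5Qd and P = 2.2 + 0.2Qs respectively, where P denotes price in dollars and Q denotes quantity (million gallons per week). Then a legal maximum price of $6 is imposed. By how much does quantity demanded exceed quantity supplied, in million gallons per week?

Rearranging demand gives Qd = 73 - 2P; rearranging supply gives Qs = 5P - 11. In a free market, 73 - 2P = 5P - 11 gives the equilibrium P* = 12, Q* = 49.
Since 6 < 12, the ceiling is binding.
At P = 6: Qd = 73 - 2·6 = 61 and Qs = 5·6 - 11 = 19.
Shortage = Qd - Qs = 61 - 19 = 42.

42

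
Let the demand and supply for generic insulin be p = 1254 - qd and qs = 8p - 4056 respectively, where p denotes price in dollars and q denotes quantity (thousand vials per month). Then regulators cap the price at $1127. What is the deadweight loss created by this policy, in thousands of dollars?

0

Rearranging demand gives qd = 1254 - p. In a free market, 1254 - p = 8p - 4056 gives the equilibrium p* = 590, q* = 664.
The ceiling of 1127 is above the equilibrium price 590, so it is not binding; the market clears at p* = 590, q* = 664.
Since the control does not bind, no trades are prevented and deadweight loss is zero.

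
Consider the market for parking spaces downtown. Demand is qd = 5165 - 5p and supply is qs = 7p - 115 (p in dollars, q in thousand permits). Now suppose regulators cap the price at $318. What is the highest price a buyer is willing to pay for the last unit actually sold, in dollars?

610.8

Without the control the market clears where 5165 - 5p = 7p - 115, i.e. p* = 440 and q* = 2965.
Because the ceiling (318) lies below the market-clearing price, it is binding.
At p = 318: qd = 5165 - 5·318 = 3575 and qs = 7·318 - 115 = 2111.
Only 2111 units reach the market. On the demand curve, the marginal buyer's willingness to pay at q = 2111 is (5165 - 2111)/5 = 610.8.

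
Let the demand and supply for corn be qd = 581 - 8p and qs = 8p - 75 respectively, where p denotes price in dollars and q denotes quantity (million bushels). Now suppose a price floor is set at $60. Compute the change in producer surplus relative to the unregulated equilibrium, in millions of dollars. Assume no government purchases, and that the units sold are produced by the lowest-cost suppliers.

475

In a free market, 581 - 8p = 8p - 75 gives the equilibrium p* = 41, q* = 253.
The floor of 60 is above the equilibrium price 41, so it binds.
At p = 60: qd = 581 - 8·60 = 101 and qs = 8·60 - 75 = 405.
Producer surplus without the control is ½ · (41 - 9.375) · 253 = 4000.5625.
With the floor, 101 units are sold at 60. The supply price at q = 101 is 22, so PS = ½ · [(60 - 9.375) + (60 - 22)] · 101 = 4475.5625.
Change in producer surplus = 4475.5625 - 4000.5625 = 475.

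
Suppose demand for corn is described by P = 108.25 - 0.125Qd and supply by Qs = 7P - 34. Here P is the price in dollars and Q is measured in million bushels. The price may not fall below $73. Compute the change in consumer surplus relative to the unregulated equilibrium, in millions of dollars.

-4342

Rearranging demand gives Qd = 866 - 8P. Without the control the market clears where 866 - 8P = 7P - 34, i.e. P* = 60 and Q* = 386.
Because the floor (73) lies above the market-clearing price, it is binding.
At P = 73: Qd = 866 - 8·73 = 282 and Qs = 7·73 - 34 = 477.
Consumer surplus without the control is ½ · (108.25 - 60) · 386 = 9312.25.
With the floor, consumers buy 282 units at 73, so CS = ½ · (108.25 - 73) · 282 = 4970.25.
Change in consumer surplus = 4970.25 - 9312.25 = -4342.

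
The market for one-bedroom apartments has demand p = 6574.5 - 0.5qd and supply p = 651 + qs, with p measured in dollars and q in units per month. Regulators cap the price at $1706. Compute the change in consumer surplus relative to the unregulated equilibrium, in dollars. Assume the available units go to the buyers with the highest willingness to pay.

959361

Rearranging demand gives qd = 13149 - 2p; rearranging supply gives qs = p - 651. Equilibrium: 13149 - 2p = p - 651, so 13800 = 3p and p* = 4600, q* = 3949.
The ceiling of 1706 is below the equilibrium price 4600, so it binds.
At p = 1706: qd = 13149 - 2·1706 = 9737 and qs = 1706 - 651 = 1055.
Consumer surplus without the control is ½ · (6574.5 - 4600) · 3949 = 3898650.25.
With the ceiling, 1055 units are sold at 1706 (assume they go to the highest-value buyers). The demand price at q = 1055 is 6047, so CS = ½ · [(6574.5 - 1706) + (6047 - 1706)] · 1055 = 4858011.25.
Change in consumer surplus = 4858011.25 - 3898650.25 = 959361.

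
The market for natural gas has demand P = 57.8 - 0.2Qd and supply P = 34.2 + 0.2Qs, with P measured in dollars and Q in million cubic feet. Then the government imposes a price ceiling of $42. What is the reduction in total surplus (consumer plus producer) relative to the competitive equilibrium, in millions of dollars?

Rearranging demand gives Qd = 289 - 5P; rearranging supply gives Qs = 5P - 171. In a free market, 289 - 5P = 5P - 171 gives the equilibrium P* = 46, Q* = 59.
Since 42 < 46, the ceiling is binding.
At P = 42: Qd = 289 - 5·42 = 79 and Qs = 5·42 - 171 = 39.
Quantity traded falls to 39. At Q = 39 the demand price is (289 - 39)/5 = 50 and the supply price is (171 + 39)/5 = 42.
Deadweight loss = ½ · (50 - 42) · (59 - 39) = ½ · 8 · 20 = 80.

80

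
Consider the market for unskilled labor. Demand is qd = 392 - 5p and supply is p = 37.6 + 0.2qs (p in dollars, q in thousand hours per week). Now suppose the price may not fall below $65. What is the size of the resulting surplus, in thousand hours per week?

70

Rearranging supply gives qs = 5p - 188. Without the control the market clears where 392 - 5p = 5p - 188, i.e. p* = 58 and q* = 102.
Because the floor (65) lies above the market-clearing price, it is binding.
At p = 65: qd = 392 - 5·65 = 67 and qs = 5·65 - 188 = 137.
Surplus = qs - qd = 137 - 67 = 70.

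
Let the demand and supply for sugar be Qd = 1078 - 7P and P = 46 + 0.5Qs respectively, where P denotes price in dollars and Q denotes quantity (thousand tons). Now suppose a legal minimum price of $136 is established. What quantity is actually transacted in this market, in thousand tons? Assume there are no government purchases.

Rearranging supply gives Qs = 2P - 92. In a free market, 1078 - 7P = 2P - 92 gives the equilibrium P* = 130, Q* = 168.
The floor of 136 is above the equilibrium price 130, so it binds.
At P = 136: Qd = 1078 - 7·136 = 126 and Qs = 2·136 - 92 = 180.
The quantity actually transacted is the short side, demand: 126.

126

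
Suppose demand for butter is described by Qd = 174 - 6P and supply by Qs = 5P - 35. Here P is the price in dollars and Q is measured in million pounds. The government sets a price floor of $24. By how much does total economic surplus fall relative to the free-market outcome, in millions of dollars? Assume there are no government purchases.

165

Equilibrium: 174 - 6P = 5P - 35, so 209 = 11P and P* = 19, Q* = 60.
The floor of 24 is above the equilibrium price 19, so it binds.
At P = 24: Qd = 174 - 6·24 = 30 and Qs = 5·24 - 35 = 85.
Quantity traded falls to 30. At Q = 30 the demand price is (174 - 30)/6 = 24 and the supply price is (35 + 30)/5 = 13.
Deadweight loss = ½ · (24 - 13) · (60 - 30) = ½ · 11 · 30 = 165.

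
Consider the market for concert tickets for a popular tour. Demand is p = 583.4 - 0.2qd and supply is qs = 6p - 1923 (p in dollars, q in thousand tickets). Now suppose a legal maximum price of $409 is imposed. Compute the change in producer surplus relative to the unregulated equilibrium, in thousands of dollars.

-19344

Rearranging demand gives qd = 2917 - 5p. In a free market, 2917 - 5p = 6p - 1923 gives the equilibrium p* = 440, q* = 717.
The ceiling of 409 is below the equilibrium price 440, so it binds.
At p = 409: qd = 2917 - 5·409 = 872 and qs = 6·409 - 1923 = 531.
Producer surplus without the control is ½ · (440 - 320.5) · 717 = 42840.75.
With the ceiling, producers sell 531 units at 409, so PS = ½ · (409 - 320.5) · 531 = 23496.75.
Change in producer surplus = 23496.75 - 42840.75 = -19344.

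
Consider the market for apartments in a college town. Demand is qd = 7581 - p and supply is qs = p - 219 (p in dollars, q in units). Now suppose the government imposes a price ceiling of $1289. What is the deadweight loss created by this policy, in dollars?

Without the control the market clears where 7581 - p = p - 219, i.e. p* = 3900 and q* = 3681.
Since 1289 < 3900, the ceiling is binding.
At p = 1289: qd = 7581 - 1289 = 6292 and qs = 1289 - 219 = 1070.
Quantity traded falls to 1070. At q = 1070 the demand price is 7581 - 1070 = 6511 and the supply price is 219 + 1070 = 1289.
Deadweight loss = ½ · (6511 - 1289) · (3681 - 1070) = ½ · 5222 · 2611 = 6817321.

6817321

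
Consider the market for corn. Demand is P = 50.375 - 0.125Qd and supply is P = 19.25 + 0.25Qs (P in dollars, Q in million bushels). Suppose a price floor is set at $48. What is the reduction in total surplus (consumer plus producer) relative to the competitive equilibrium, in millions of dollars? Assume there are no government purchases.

768

Rearranging demand gives Qd = 403 - 8P; rearranging supply gives Qs = 4P - 77. In a free market, 403 - 8P = 4P - 77 gives the equilibrium P* = 40, Q* = 83.
Because the floor (48) lies above the market-clearing price, it is binding.
At P = 48: Qd = 403 - 8·48 = 19 and Qs = 4·48 - 77 = 115.
Quantity traded falls to 19. At Q = 19 the demand price is (403 - 19)/8 = 48 and the supply price is (77 + 19)/4 = 24.
Deadweight loss = ½ · (48 - 24) · (83 - 19) = ½ · 24 · 64 = 768.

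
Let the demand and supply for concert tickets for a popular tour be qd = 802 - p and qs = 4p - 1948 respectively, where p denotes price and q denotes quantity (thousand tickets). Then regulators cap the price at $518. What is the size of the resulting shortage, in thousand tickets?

160

In a free market, 802 - p = 4p - 1948 gives the equilibrium p* = 550, q* = 252.
Because the ceiling (518) lies below the market-clearing price, it is binding.
At p = 518: qd = 802 - 518 = 284 and qs = 4·518 - 1948 = 124.
Shortage = qd - qs = 284 - 124 = 160.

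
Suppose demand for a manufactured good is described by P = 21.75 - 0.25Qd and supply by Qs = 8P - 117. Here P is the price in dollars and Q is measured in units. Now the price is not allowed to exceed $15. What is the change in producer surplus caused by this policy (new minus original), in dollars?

-22

Rearranging demand gives Qd = 87 - 4P. Setting quantity demanded equal to quantity supplied, 87 - 4P = 8P - 117, gives P* = 17 and Q* = 19.
Since 15 < 17, the ceiling is binding.
At P = 15: Qd = 87 - 4·15 = 27 and Qs = 8·15 - 117 = 3.
Producer surplus without the control is ½ · (17 - 14.625) · 19 = 22.5625.
With the ceiling, producers sell 3 units at 15, so PS = ½ · (15 - 14.625) · 3 = 0.5625.
Change in producer surplus = 0.5625 - 22.5625 = -22.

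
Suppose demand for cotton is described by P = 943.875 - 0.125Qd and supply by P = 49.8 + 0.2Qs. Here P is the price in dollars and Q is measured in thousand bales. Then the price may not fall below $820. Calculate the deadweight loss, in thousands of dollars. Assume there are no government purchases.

503360

Rearranging demand gives Qd = 7551 - 8P; rearranging supply gives Qs = 5P - 249. Without the control the market clears where 7551 - 8P = 5P - 249, i.e. P* = 600 and Q* = 2751.
Since 820 > 600, the floor is binding.
At P = 820: Qd = 7551 - 8·820 = 991 and Qs = 5·820 - 249 = 3851.
Quantity traded falls to 991. At Q = 991 the demand price is (7551 - 991)/8 = 820 and the supply price is (249 + 991)/5 = 248.
Deadweight loss = ½ · (820 - 248) · (2751 - 991) = ½ · 572 · 1760 = 503360.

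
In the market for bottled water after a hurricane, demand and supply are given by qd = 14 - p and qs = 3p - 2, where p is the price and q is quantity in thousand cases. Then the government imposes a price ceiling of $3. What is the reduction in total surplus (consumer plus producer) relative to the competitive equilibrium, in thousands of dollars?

Equilibrium: 14 - p = 3p - 2, so 16 = 4p and p* = 4, q* = 10.
The ceiling of 3 is below the equilibrium price 4, so it binds.
At p = 3: qd = 14 - 3 = 11 and qs = 3·3 - 2 = 7.
Quantity traded falls to 7. At q = 7 the demand price is 14 - 7 = 7 and the supply price is (2 + 7)/3 = 3.
Deadweight loss = ½ · (7 - 3) · (10 - 7) = ½ · 4 · 3 = 6.

6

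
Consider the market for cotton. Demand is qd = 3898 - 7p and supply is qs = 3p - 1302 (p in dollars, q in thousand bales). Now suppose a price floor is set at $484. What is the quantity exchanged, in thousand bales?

Equilibrium: 3898 - 7p = 3p - 1302, so 5200 = 10p and p* = 520, q* = 258.
Since 484 is below p* = 520, the floor does not bind and the free-market outcome prevails.

258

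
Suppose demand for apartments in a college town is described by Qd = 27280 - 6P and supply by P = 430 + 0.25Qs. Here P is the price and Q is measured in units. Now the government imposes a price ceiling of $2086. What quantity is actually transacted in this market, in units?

6624

Rearranging supply gives Qs = 4P - 1720. Without the control the market clears where 27280 - 6P = 4P - 1720, i.e. P* = 2900 and Q* = 9880.
Because the ceiling (2086) lies below the market-clearing price, it is binding.
At P = 2086: Qd = 27280 - 6·2086 = 14764 and Qs = 4·2086 - 1720 = 6624.
The quantity actually transacted is the short side, supply: 6624.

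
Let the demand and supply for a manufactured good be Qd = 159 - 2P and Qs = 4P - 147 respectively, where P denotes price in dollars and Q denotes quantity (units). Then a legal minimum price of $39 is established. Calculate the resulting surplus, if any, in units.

0

Equilibrium: 159 - 2P = 4P - 147, so 306 = 6P and P* = 51, Q* = 57.
The floor of 39 is below the equilibrium price 51, so it is not binding; the market clears at P* = 51, Q* = 57.
Since the control does not bind, there is no surplus.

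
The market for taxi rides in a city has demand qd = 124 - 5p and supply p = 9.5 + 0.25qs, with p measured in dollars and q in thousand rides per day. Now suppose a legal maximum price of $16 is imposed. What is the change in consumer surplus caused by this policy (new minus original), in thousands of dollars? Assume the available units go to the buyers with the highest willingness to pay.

45.6

Rearranging supply gives qs = 4p - 38. Equilibrium: 124 - 5p = 4p - 38, so 162 = 9p and p* = 18, q* = 34.
Since 16 < 18, the ceiling is binding.
At p = 16: qd = 124 - 5·16 = 44 and qs = 4·16 - 38 = 26.
Consumer surplus without the control is ½ · (24.8 - 18) · 34 = 115.6.
With the ceiling, 26 units are sold at 16 (assume they go to the highest-value buyers). The demand price at q = 26 is 19.6, so CS = ½ · [(24.8 - 16) + (19.6 - 16)] · 26 = 161.2.
Change in consumer surplus = 161.2 - 115.6 = 45.6.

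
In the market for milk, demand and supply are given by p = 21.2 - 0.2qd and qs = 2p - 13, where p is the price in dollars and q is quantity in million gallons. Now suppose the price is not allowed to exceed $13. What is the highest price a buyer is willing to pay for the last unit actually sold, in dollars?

Rearranging demand gives qd = 106 - 5p. Without the control the market clears where 106 - 5p = 2p - 13, i.e. p* = 17 and q* = 21.
Since 13 < 17, the ceiling is binding.
At p = 13: qd = 106 - 5·13 = 41 and qs = 2·13 - 13 = 13.
Only 13 units reach the market. On the demand curve, the marginal buyer's willingness to pay at q = 13 is (106 - 13)/5 = 18.6.

18.6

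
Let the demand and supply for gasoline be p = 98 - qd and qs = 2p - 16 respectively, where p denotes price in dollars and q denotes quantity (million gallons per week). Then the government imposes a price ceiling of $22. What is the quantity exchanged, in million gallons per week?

Rearranging demand gives qd = 98 - p. Without the control the market clears where 98 - p = 2p - 16, i.e. p* = 38 and q* = 60.
The ceiling of 22 is below the equilibrium price 38, so it binds.
At p = 22: qd = 98 - 22 = 76 and qs = 2·22 - 16 = 28.
The quantity actually transacted is the short side, supply: 28.

28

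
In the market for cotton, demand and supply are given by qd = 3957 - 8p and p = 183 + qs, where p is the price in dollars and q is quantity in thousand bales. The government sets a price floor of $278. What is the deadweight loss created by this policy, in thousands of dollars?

Rearranging supply gives qs = p - 183. Equilibrium: 3957 - 8p = p - 183, so 4140 = 9p and p* = 460, q* = 277.
The floor of 278 is below the equilibrium price 460, so it is not binding; the market clears at p* = 460, q* = 277.
Since the control does not bind, no trades are prevented and deadweight loss is zero.

0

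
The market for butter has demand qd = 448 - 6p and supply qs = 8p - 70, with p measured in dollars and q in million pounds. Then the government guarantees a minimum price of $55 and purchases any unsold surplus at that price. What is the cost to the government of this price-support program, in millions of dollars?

13860

Setting quantity demanded equal to quantity supplied, 448 - 6p = 8p - 70, gives p* = 37 and q* = 226.
The floor of 55 is above the equilibrium price 37, so it binds.
At p = 55: qd = 448 - 6·55 = 118 and qs = 8·55 - 70 = 370.
Surplus = qs - qd = 252.
Government expenditure = surplus × support price = 252 × 55 = 13860.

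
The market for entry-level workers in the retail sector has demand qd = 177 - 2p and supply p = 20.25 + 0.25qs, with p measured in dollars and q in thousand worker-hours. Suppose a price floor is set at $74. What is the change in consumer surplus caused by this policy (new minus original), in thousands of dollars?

-1860

Rearranging supply gives qs = 4p - 81. Setting quantity demanded equal to quantity supplied, 177 - 2p = 4p - 81, gives p* = 43 and q* = 91.
Since 74 > 43, the floor is binding.
At p = 74: qd = 177 - 2·74 = 29 and qs = 4·74 - 81 = 215.
Consumer surplus without the control is ½ · (88.5 - 43) · 91 = 2070.25.
With the floor, consumers buy 29 units at 74, so CS = ½ · (88.5 - 74) · 29 = 210.25.
Change in consumer surplus = 210.25 - 2070.25 = -1860.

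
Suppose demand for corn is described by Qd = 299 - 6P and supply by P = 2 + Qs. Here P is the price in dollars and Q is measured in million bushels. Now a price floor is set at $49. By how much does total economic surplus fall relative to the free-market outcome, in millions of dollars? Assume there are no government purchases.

756

Rearranging supply gives Qs = P - 2. Setting quantity demanded equal to quantity supplied, 299 - 6P = P - 2, gives P* = 43 and Q* = 41.
Since 49 > 43, the floor is binding.
At P = 49: Qd = 299 - 6·49 = 5 and Qs = 49 - 2 = 47.
Quantity traded falls to 5. At Q = 5 the demand price is (299 - 5)/6 = 49 and the supply price is 2 + 5 = 7.
Deadweight loss = ½ · (49 - 7) · (41 - 5) = ½ · 42 · 36 = 756.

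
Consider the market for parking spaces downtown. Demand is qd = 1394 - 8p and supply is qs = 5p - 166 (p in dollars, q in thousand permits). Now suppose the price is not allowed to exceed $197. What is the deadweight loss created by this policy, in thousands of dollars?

0

Setting quantity demanded equal to quantity supplied, 1394 - 8p = 5p - 166, gives p* = 120 and q* = 434.
Since 197 is above p* = 120, the ceiling does not bind and the free-market outcome prevails.
Since the control does not bind, no trades are prevented and deadweight loss is zero.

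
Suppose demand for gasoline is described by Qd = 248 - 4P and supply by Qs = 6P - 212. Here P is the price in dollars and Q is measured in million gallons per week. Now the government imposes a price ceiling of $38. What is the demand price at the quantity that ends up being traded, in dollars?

58

Equilibrium: 248 - 4P = 6P - 212, so 460 = 10P and P* = 46, Q* = 64.
The ceiling of 38 is below the equilibrium price 46, so it binds.
At P = 38: Qd = 248 - 4·38 = 96 and Qs = 6·38 - 212 = 16.
Only 16 units reach the market. On the demand curve, the marginal buyer's willingness to pay at Q = 16 is (248 - 16)/4 = 58.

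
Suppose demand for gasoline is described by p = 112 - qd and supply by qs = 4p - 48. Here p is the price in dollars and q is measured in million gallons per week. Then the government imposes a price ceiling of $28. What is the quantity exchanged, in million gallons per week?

Rearranging demand gives qd = 112 - p. Without the control the market clears where 112 - p = 4p - 48, i.e. p* = 32 and q* = 80.
The ceiling of 28 is below the equilibrium price 32, so it binds.
At p = 28: qd = 112 - 28 = 84 and qs = 4·28 - 48 = 64.
The quantity actually transacted is the short side, supply: 64.

64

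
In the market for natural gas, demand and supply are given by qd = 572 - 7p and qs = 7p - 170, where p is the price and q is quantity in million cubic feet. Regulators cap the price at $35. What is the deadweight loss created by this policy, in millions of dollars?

In a free market, 572 - 7p = 7p - 170 gives the equilibrium p* = 53, q* = 201.
Because the ceiling (35) lies below the market-clearing price, it is binding.
At p = 35: qd = 572 - 7·35 = 327 and qs = 7·35 - 170 = 75.
Quantity traded falls to 75. At q = 75 the demand price is (572 - 75)/7 = 71 and the supply price is (170 + 75)/7 = 35.
Deadweight loss = ½ · (71 - 35) · (201 - 75) = ½ · 36 · 126 = 2268.

2268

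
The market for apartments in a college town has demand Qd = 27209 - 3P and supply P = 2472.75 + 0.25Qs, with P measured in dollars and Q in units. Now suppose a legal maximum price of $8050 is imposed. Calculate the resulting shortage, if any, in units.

Rearranging supply gives Qs = 4P - 9891. Equilibrium: 27209 - 3P = 4P - 9891, so 37100 = 7P and P* = 5300, Q* = 11309.
The ceiling of 8050 is above the equilibrium price 5300, so it is not binding; the market clears at P* = 5300, Q* = 11309.
Since the control does not bind, there is no shortage.

0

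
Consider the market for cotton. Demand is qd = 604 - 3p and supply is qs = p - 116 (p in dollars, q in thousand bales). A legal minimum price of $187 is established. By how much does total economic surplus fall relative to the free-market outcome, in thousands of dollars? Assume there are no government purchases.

Setting quantity demanded equal to quantity supplied, 604 - 3p = p - 116, gives p* = 180 and q* = 64.
Because the floor (187) lies above the market-clearing price, it is binding.
At p = 187: qd = 604 - 3·187 = 43 and qs = 187 - 116 = 71.
Quantity traded falls to 43. At q = 43 the demand price is (604 - 43)/3 = 187 and the supply price is 116 + 43 = 159.
Deadweight loss = ½ · (187 - 159) · (64 - 43) = ½ · 28 · 21 = 294.

294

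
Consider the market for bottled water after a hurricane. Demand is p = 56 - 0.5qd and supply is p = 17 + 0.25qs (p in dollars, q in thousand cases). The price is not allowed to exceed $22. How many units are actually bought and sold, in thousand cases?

Rearranging demand gives qd = 112 - 2p; rearranging supply gives qs = 4p - 68. Without the control the market clears where 112 - 2p = 4p - 68, i.e. p* = 30 and q* = 52.
Because the ceiling (22) lies below the market-clearing price, it is binding.
At p = 22: qd = 112 - 2·22 = 68 and qs = 4·22 - 68 = 20.
The quantity actually transacted is the short side, supply: 20.

20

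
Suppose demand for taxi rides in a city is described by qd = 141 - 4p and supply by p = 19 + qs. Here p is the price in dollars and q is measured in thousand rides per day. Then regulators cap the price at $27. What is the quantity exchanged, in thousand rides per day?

8

Rearranging supply gives qs = p - 19. Without the control the market clears where 141 - 4p = p - 19, i.e. p* = 32 and q* = 13.
Because the ceiling (27) lies below the market-clearing price, it is binding.
At p = 27: qd = 141 - 4·27 = 33 and qs = 27 - 19 = 8.
The quantity actually transacted is the short side, supply: 8.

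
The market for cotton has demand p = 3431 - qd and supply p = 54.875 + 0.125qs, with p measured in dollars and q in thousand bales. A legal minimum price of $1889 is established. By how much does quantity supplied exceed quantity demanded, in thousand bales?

13131

Rearranging demand gives qd = 3431 - p; rearranging supply gives qs = 8p - 439. Setting quantity demanded equal to quantity supplied, 3431 - p = 8p - 439, gives p* = 430 and q* = 3001.
The floor of 1889 is above the equilibrium price 430, so it binds.
At p = 1889: qd = 3431 - 1889 = 1542 and qs = 8·1889 - 439 = 14673.
Surplus = qs - qd = 14673 - 1542 = 13131.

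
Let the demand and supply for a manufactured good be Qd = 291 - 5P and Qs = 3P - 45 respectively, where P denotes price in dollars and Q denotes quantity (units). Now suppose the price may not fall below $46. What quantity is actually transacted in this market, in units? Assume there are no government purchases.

61

Equilibrium: 291 - 5P = 3P - 45, so 336 = 8P and P* = 42, Q* = 81.
Because the floor (46) lies above the market-clearing price, it is binding.
At P = 46: Qd = 291 - 5·46 = 61 and Qs = 3·46 - 45 = 93.
The quantity actually transacted is the short side, demand: 61.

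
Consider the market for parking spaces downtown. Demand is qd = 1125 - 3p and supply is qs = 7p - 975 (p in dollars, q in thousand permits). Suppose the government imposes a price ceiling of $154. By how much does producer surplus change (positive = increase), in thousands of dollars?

In a free market, 1125 - 3p = 7p - 975 gives the equilibrium p* = 210, q* = 495.
Since 154 < 210, the ceiling is binding.
At p = 154: qd = 1125 - 3·154 = 663 and qs = 7·154 - 975 = 103.
Producer surplus without the control is ½ · (210 - 975/7) · 495 = 245025/14.
With the ceiling, producers sell 103 units at 154, so PS = ½ · (154 - 975/7) · 103 = 10609/14.
Change in producer surplus = 10609/14 - 245025/14 = -16744.

-16744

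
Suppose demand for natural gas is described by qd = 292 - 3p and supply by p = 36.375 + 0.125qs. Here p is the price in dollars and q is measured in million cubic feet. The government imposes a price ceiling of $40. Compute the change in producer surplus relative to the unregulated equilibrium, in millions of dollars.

Rearranging supply gives qs = 8p - 291. In a free market, 292 - 3p = 8p - 291 gives the equilibrium p* = 53, q* = 133.
Since 40 < 53, the ceiling is binding.
At p = 40: qd = 292 - 3·40 = 172 and qs = 8·40 - 291 = 29.
Producer surplus without the control is ½ · (53 - 36.375) · 133 = 1105.5625.
With the ceiling, producers sell 29 units at 40, so PS = ½ · (40 - 36.375) · 29 = 52.5625.
Change in producer surplus = 52.5625 - 1105.5625 = -1053.

-1053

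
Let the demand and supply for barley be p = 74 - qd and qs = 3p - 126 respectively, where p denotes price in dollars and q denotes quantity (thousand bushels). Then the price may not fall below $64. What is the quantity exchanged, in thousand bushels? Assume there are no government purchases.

Rearranging demand gives qd = 74 - p. Without the control the market clears where 74 - p = 3p - 126, i.e. p* = 50 and q* = 24.
Because the floor (64) lies above the market-clearing price, it is binding.
At p = 64: qd = 74 - 64 = 10 and qs = 3·64 - 126 = 66.
The quantity actually transacted is the short side, demand: 10.

10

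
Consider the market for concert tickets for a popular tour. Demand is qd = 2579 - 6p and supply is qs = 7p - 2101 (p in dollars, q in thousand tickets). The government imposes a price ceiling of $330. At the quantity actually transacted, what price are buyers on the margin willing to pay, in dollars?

395

In a free market, 2579 - 6p = 7p - 2101 gives the equilibrium p* = 360, q* = 419.
The ceiling of 330 is below the equilibrium price 360, so it binds.
At p = 330: qd = 2579 - 6·330 = 599 and qs = 7·330 - 2101 = 209.
Only 209 units reach the market. On the demand curve, the marginal buyer's willingness to pay at q = 209 is (2579 - 209)/6 = 395.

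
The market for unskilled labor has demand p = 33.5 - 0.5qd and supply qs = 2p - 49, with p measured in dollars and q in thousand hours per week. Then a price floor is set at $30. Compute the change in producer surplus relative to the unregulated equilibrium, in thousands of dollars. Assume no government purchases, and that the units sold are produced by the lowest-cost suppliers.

Rearranging demand gives qd = 67 - 2p. Setting quantity demanded equal to quantity supplied, 67 - 2p = 2p - 49, gives p* = 29 and q* = 9.
Since 30 > 29, the floor is binding.
At p = 30: qd = 67 - 2·30 = 7 and qs = 2·30 - 49 = 11.
Producer surplus without the control is ½ · (29 - 24.5) · 9 = 20.25.
With the floor, 7 units are sold at 30. The supply price at q = 7 is 28, so PS = ½ · [(30 - 24.5) + (30 - 28)] · 7 = 26.25.
Change in producer surplus = 26.25 - 20.25 = 6.

6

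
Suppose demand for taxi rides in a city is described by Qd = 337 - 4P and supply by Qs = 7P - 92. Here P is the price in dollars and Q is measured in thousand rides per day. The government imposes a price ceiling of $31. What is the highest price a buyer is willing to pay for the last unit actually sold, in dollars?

Equilibrium: 337 - 4P = 7P - 92, so 429 = 11P and P* = 39, Q* = 181.
Since 31 < 39, the ceiling is binding.
At P = 31: Qd = 337 - 4·31 = 213 and Qs = 7·31 - 92 = 125.
Only 125 units reach the market. On the demand curve, the marginal buyer's willingness to pay at Q = 125 is (337 - 125)/4 = 53.

53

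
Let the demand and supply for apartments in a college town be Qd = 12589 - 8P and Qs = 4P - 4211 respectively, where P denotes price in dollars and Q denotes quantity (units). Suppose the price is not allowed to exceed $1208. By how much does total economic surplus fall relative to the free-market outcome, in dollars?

Without the control the market clears where 12589 - 8P = 4P - 4211, i.e. P* = 1400 and Q* = 1389.
The ceiling of 1208 is below the equilibrium price 1400, so it binds.
At P = 1208: Qd = 12589 - 8·1208 = 2925 and Qs = 4·1208 - 4211 = 621.
Quantity traded falls to 621. At Q = 621 the demand price is (12589 - 621)/8 = 1496 and the supply price is (4211 + 621)/4 = 1208.
Deadweight loss = ½ · (1496 - 1208) · (1389 - 621) = ½ · 288 · 768 = 110592.

110592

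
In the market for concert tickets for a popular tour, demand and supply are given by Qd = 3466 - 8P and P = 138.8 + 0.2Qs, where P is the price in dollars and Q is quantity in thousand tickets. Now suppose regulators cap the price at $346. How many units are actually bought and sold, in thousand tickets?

906

Rearranging supply gives Qs = 5P - 694. Setting quantity demanded equal to quantity supplied, 3466 - 8P = 5P - 694, gives P* = 320 and Q* = 906.
The ceiling of 346 is above the equilibrium price 320, so it is not binding; the market clears at P* = 320, Q* = 906.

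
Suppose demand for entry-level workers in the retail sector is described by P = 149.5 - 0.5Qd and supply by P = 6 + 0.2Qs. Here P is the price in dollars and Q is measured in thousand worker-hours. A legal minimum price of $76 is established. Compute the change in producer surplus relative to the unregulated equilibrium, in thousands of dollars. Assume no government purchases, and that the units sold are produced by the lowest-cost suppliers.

3926.6

Rearranging demand gives Qd = 299 - 2P; rearranging supply gives Qs = 5P - 30. Equilibrium: 299 - 2P = 5P - 30, so 329 = 7P and P* = 47, Q* = 205.
Since 76 > 47, the floor is binding.
At P = 76: Qd = 299 - 2·76 = 147 and Qs = 5·76 - 30 = 350.
Producer surplus without the control is ½ · (47 - 6) · 205 = 4202.5.
With the floor, 147 units are sold at 76. The supply price at Q = 147 is 35.4, so PS = ½ · [(76 - 6) + (76 - 35.4)] · 147 = 8129.1.
Change in producer surplus = 8129.1 - 4202.5 = 3926.6.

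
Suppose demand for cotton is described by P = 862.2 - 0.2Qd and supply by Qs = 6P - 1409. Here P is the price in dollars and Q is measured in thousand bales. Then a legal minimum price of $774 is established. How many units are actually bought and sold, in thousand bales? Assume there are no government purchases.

Rearranging demand gives Qd = 4311 - 5P. Equilibrium: 4311 - 5P = 6P - 1409, so 5720 = 11P and P* = 520, Q* = 1711.
Because the floor (774) lies above the market-clearing price, it is binding.
At P = 774: Qd = 4311 - 5·774 = 441 and Qs = 6·774 - 1409 = 3235.
The quantity actually transacted is the short side, demand: 441.

441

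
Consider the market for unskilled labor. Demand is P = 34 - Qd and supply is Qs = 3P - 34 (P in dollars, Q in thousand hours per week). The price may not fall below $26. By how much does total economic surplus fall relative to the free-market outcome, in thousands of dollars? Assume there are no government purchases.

54

Rearranging demand gives Qd = 34 - P. In a free market, 34 - P = 3P - 34 gives the equilibrium P* = 17, Q* = 17.
Because the floor (26) lies above the market-clearing price, it is binding.
At P = 26: Qd = 34 - 26 = 8 and Qs = 3·26 - 34 = 44.
Quantity traded falls to 8. At Q = 8 the demand price is 34 - 8 = 26 and the supply price is (34 + 8)/3 = 14.
Deadweight loss = ½ · (26 - 14) · (17 - 8) = ½ · 12 · 9 = 54.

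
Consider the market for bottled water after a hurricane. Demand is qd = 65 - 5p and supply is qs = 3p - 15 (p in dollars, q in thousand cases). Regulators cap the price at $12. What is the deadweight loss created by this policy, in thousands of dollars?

Without the control the market clears where 65 - 5p = 3p - 15, i.e. p* = 10 and q* = 15.
The ceiling of 12 is above the equilibrium price 10, so it is not binding; the market clears at p* = 10, q* = 15.
Since the control does not bind, no trades are prevented and deadweight loss is zero.

0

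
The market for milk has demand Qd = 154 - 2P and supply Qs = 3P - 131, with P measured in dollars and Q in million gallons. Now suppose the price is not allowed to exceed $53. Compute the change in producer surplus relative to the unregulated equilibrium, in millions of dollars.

-136

Equilibrium: 154 - 2P = 3P - 131, so 285 = 5P and P* = 57, Q* = 40.
Because the ceiling (53) lies below the market-clearing price, it is binding.
At P = 53: Qd = 154 - 2·53 = 48 and Qs = 3·53 - 131 = 28.
Producer surplus without the control is ½ · (57 - 131/3) · 40 = 800/3.
With the ceiling, producers sell 28 units at 53, so PS = ½ · (53 - 131/3) · 28 = 392/3.
Change in producer surplus = 392/3 - 800/3 = -136.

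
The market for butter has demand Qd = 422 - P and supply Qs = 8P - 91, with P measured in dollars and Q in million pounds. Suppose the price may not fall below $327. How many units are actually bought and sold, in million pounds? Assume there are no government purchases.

Without the control the market clears where 422 - P = 8P - 91, i.e. P* = 57 and Q* = 365.
Because the floor (327) lies above the market-clearing price, it is binding.
At P = 327: Qd = 422 - 327 = 95 and Qs = 8·327 - 91 = 2525.
The quantity actually transacted is the short side, demand: 95.

95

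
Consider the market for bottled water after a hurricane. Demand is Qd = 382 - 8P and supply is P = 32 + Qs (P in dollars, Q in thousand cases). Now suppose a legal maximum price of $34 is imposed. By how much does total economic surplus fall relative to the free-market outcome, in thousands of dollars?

Rearranging supply gives Qs = P - 32. Equilibrium: 382 - 8P = P - 32, so 414 = 9P and P* = 46, Q* = 14.
The ceiling of 34 is below the equilibrium price 46, so it binds.
At P = 34: Qd = 382 - 8·34 = 110 and Qs = 34 - 32 = 2.
Quantity traded falls to 2. At Q = 2 the demand price is (382 - 2)/8 = 47.5 and the supply price is 32 + 2 = 34.
Deadweight loss = ½ · (47.5 - 34) · (14 - 2) = ½ · 13.5 · 12 = 81.

81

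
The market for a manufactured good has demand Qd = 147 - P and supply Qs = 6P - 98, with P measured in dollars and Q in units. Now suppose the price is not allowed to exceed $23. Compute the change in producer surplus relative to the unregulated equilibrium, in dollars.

-912

In a free market, 147 - P = 6P - 98 gives the equilibrium P* = 35, Q* = 112.
Because the ceiling (23) lies below the market-clearing price, it is binding.
At P = 23: Qd = 147 - 23 = 124 and Qs = 6·23 - 98 = 40.
Producer surplus without the control is ½ · (35 - 49/3) · 112 = 3136/3.
With the ceiling, producers sell 40 units at 23, so PS = ½ · (23 - 49/3) · 40 = 400/3.
Change in producer surplus = 400/3 - 3136/3 = -912.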